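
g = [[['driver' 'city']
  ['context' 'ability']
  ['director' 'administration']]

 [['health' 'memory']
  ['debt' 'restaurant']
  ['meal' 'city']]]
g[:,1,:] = [['context', 'ability'], ['debt', 'restaurant']]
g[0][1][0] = 'context'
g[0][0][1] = 'city'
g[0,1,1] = 'ability'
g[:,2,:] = [['director', 'administration'], ['meal', 'city']]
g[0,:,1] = ['city', 'ability', 'administration']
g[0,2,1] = 'administration'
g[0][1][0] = 'context'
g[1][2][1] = 'city'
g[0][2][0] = 'director'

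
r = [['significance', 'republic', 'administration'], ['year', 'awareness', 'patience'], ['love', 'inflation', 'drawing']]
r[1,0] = 'year'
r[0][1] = 'republic'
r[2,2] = 'drawing'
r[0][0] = 'significance'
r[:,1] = ['republic', 'awareness', 'inflation']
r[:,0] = ['significance', 'year', 'love']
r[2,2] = 'drawing'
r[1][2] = 'patience'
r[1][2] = 'patience'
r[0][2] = 'administration'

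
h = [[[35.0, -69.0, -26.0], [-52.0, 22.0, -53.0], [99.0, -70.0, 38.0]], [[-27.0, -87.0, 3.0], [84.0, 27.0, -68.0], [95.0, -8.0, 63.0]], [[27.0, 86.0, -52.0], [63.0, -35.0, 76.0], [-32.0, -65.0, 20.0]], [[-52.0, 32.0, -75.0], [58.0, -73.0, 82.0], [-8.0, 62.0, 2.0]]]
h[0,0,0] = 35.0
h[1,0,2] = 3.0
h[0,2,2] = 38.0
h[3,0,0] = -52.0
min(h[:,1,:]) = -73.0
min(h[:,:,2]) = -75.0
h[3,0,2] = -75.0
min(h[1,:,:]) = -87.0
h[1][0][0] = -27.0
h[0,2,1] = -70.0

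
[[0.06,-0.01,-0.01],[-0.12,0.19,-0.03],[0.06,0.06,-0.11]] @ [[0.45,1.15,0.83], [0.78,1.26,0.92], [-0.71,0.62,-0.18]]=[[0.03, 0.05, 0.04], [0.12, 0.08, 0.08], [0.15, 0.08, 0.12]]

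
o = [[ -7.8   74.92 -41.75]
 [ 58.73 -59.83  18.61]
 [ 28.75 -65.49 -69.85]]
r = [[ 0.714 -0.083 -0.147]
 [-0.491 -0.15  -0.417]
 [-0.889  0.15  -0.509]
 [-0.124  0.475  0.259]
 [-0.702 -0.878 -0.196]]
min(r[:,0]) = -0.889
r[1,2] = -0.417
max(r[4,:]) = -0.196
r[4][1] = -0.878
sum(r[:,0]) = -1.492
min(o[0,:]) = -41.75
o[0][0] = -7.8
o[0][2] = -41.75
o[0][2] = -41.75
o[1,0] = 58.73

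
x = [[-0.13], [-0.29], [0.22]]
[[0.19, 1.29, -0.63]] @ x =[[-0.54]]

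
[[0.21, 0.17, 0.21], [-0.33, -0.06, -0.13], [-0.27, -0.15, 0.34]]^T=[[0.21, -0.33, -0.27], [0.17, -0.06, -0.15], [0.21, -0.13, 0.34]]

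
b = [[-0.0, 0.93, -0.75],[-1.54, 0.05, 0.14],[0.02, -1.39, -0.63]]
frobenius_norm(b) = 2.48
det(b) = -2.50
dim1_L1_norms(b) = [1.68, 1.73, 2.04]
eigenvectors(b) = [[0.12+0.57j, 0.12-0.57j, (0.33+0j)], [-0.63+0.00j, -0.63-0.00j, 0.32+0.00j], [0.27-0.43j, 0.27+0.43j, (0.89+0j)]]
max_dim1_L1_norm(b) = 2.04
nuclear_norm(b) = 4.19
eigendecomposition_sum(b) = [[(0.11+0.6j),(0.54-0.21j),-0.24-0.14j], [-0.66-0.02j,0.10+0.63j,0.21-0.22j], [(0.3-0.45j),-0.48-0.20j,(0.06+0.24j)]] + [[0.11-0.60j, (0.54+0.21j), -0.24+0.14j], [(-0.66+0.02j), (0.1-0.63j), (0.21+0.22j)], [0.30+0.45j, -0.48+0.20j, (0.06-0.24j)]] + [[(-0.21-0j), (-0.16-0j), -0.28-0.00j], [(-0.21-0j), -0.16-0.00j, -0.27-0.00j], [-0.58-0.00j, (-0.43-0j), -0.76-0.00j]]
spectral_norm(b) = 1.69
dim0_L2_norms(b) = [1.54, 1.67, 0.99]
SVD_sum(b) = [[-0.21, 0.76, 0.10], [-0.13, 0.46, 0.06], [0.38, -1.35, -0.18]] + [[0.34, 0.1, -0.04], [-1.40, -0.42, 0.17], [-0.29, -0.08, 0.04]] + [[-0.12,0.07,-0.81], [-0.01,0.01,-0.09], [-0.07,0.04,-0.49]]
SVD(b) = [[-0.47, -0.23, -0.85], [-0.28, 0.95, -0.1], [0.84, 0.19, -0.51]] @ diag([1.6892414285196038, 1.5392448269893626, 0.9631660078924785]) @ [[0.27,  -0.96,  -0.13], [-0.95,  -0.28,  0.12], [0.15,  -0.09,  0.98]]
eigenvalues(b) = [(0.27+1.47j), (0.27-1.47j), (-1.13+0j)]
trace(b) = -0.58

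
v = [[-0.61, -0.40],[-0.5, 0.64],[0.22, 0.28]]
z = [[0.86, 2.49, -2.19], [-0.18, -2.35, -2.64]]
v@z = [[-0.45, -0.58, 2.39],[-0.55, -2.75, -0.59],[0.14, -0.11, -1.22]]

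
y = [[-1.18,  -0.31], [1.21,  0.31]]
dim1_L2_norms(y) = [1.22, 1.25]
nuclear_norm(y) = 1.75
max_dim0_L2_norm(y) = 1.69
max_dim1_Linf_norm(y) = 1.21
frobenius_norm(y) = 1.75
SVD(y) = [[-0.7, 0.72], [0.72, 0.7]] @ diag([1.7460445670907287, 0.00532632452532165]) @ [[0.97, 0.25], [0.25, -0.97]]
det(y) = 0.01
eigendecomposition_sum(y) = [[-1.18,-0.31], [1.23,0.32]] + [[0.00, 0.0], [-0.02, -0.01]]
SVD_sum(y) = [[-1.18, -0.31], [1.21, 0.31]] + [[0.00, -0.0],  [0.00, -0.00]]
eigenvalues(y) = [-0.86, -0.01]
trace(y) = -0.87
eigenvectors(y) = [[-0.69, 0.26],  [0.72, -0.97]]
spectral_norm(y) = 1.75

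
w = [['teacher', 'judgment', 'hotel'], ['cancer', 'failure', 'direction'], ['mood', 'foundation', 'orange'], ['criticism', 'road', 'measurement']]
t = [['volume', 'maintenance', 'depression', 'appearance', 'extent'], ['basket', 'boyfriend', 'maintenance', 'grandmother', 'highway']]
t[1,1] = 'boyfriend'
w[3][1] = 'road'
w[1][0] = 'cancer'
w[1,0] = 'cancer'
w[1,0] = 'cancer'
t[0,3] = 'appearance'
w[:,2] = ['hotel', 'direction', 'orange', 'measurement']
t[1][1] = 'boyfriend'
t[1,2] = 'maintenance'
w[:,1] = ['judgment', 'failure', 'foundation', 'road']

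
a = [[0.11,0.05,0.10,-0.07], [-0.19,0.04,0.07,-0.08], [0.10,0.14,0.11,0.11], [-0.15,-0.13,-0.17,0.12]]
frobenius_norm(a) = 0.46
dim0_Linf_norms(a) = [0.19, 0.14, 0.17, 0.12]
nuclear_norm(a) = 0.77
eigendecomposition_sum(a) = [[-0.02+0.00j, -0.01-0.00j, -0j, -0.01+0.00j], [(-0.09+0j), -0.04-0.00j, 0.01-0.00j, -0.06+0.00j], [0.08-0.00j, (0.04+0j), (-0.01+0j), 0.05-0.00j], [(-0+0j), (-0-0j), -0j, -0.00+0.00j]] + [[(0.06+0.02j),(0.03-0.08j),(0.05-0.08j),(-0.03-0.01j)], [(-0.02+0.03j),(0.04+0.02j),0.04+0.03j,0.01-0.01j], [(-0.02+0.04j),0.06+0.03j,(0.05+0.05j),(0.01-0.02j)], [(-0.1-0.04j),-0.06+0.13j,-0.09+0.13j,0.05+0.02j]] + [[(0.06-0.02j), (0.03+0.08j), 0.05+0.08j, (-0.03+0.01j)], [-0.02-0.03j, 0.04-0.02j, (0.04-0.03j), 0.01+0.01j], [(-0.02-0.04j), 0.06-0.03j, (0.05-0.05j), (0.01+0.02j)], [-0.10+0.04j, (-0.06-0.13j), (-0.09-0.13j), (0.05-0.02j)]] + [[0.01-0.00j, (-0+0j), 0j, 0.01-0.00j], [-0.07+0.00j, (0.01-0j), -0.01-0.00j, (-0.04+0j)], [0.06-0.00j, (-0.01+0j), 0.01+0.00j, 0.04-0.00j], [(0.05-0j), (-0+0j), 0.01+0.00j, (0.03-0j)]]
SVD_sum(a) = [[0.10, 0.08, 0.09, -0.03], [-0.03, -0.02, -0.03, 0.01], [0.11, 0.09, 0.1, -0.03], [-0.17, -0.14, -0.16, 0.04]] + [[-0.01, 0.00, 0.01, -0.01], [-0.13, 0.03, 0.08, -0.13], [0.04, -0.01, -0.03, 0.04], [0.04, -0.01, -0.03, 0.04]] + [[0.02, -0.02, -0.01, -0.03], [-0.03, 0.03, 0.02, 0.05], [-0.06, 0.06, 0.03, 0.09], [-0.02, 0.02, 0.01, 0.03]] + [[-0.0, -0.01, 0.01, 0.0], [-0.0, -0.00, 0.00, 0.0], [-0.00, -0.0, 0.0, 0.0], [-0.0, -0.01, 0.01, 0.0]]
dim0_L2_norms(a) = [0.28, 0.2, 0.24, 0.19]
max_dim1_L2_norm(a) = 0.29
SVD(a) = [[-0.44, -0.09, 0.30, 0.84], [0.13, -0.90, -0.4, 0.11], [-0.48, 0.30, -0.82, 0.08], [0.75, 0.30, -0.28, 0.53]] @ diag([0.3697022285248804, 0.22945309004173745, 0.15942041967425727, 0.016020970161610304]) @ [[-0.63, -0.49, -0.58, 0.15], [0.64, -0.16, -0.39, 0.64], [0.44, -0.49, -0.25, -0.71], [-0.01, -0.70, 0.67, 0.24]]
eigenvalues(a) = [(-0.08+0j), (0.2+0.11j), (0.2-0.11j), (0.06+0j)]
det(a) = -0.00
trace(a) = 0.38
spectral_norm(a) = 0.37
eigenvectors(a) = [[(-0.18+0j), -0.48+0.05j, (-0.48-0.05j), (-0.08+0j)], [-0.72+0.00j, (0.03-0.24j), 0.03+0.24j, 0.65+0.00j], [(0.67+0j), 0.03-0.35j, (0.03+0.35j), (-0.6+0j)], [-0.04+0.00j, 0.77+0.00j, 0.77-0.00j, -0.46+0.00j]]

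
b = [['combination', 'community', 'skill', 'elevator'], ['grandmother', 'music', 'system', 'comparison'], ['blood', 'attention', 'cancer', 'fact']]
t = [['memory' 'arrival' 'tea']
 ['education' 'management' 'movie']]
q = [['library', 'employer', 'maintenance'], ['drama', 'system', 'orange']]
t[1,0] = 'education'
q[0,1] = 'employer'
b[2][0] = 'blood'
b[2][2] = 'cancer'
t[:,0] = ['memory', 'education']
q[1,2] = 'orange'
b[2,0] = 'blood'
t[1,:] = ['education', 'management', 'movie']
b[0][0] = 'combination'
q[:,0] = ['library', 'drama']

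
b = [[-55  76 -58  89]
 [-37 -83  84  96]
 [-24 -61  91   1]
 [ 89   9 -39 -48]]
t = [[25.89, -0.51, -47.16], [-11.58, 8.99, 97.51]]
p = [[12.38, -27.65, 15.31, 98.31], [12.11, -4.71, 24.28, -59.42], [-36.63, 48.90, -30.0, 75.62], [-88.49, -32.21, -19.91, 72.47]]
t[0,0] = 25.89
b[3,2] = -39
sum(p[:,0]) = -100.63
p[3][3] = 72.47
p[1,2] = 24.28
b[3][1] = 9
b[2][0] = -24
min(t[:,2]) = -47.16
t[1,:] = [-11.58, 8.99, 97.51]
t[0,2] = -47.16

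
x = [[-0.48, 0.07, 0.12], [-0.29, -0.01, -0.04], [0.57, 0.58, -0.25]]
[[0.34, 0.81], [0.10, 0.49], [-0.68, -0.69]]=x @ [[-0.48,-1.67], [-0.24,0.39], [1.05,-0.14]]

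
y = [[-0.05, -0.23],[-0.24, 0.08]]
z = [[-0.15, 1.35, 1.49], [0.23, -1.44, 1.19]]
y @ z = [[-0.05, 0.26, -0.35], [0.05, -0.44, -0.26]]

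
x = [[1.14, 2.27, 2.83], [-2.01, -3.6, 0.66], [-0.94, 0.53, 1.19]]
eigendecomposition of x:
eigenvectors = [[0.37+0.00j, 0.83+0.00j, (0.83-0j)],  [-0.91+0.00j, -0.27+0.19j, -0.27-0.19j],  [0.20+0.00j, (0.13+0.44j), 0.13-0.44j]]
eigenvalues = [(-2.93+0j), (0.83+2.01j), (0.83-2.01j)]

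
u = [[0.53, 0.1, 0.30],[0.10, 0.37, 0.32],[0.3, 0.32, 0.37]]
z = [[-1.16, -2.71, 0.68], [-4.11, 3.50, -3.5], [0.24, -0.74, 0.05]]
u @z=[[-0.95, -1.31, 0.03], [-1.56, 0.79, -1.21], [-1.57, 0.03, -0.9]]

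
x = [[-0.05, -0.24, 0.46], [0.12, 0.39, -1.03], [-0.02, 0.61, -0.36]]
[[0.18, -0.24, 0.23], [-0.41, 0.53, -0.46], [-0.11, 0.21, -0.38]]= x @ [[-0.23, 0.04, 0.4], [0.05, 0.07, -0.42], [0.39, -0.48, 0.33]]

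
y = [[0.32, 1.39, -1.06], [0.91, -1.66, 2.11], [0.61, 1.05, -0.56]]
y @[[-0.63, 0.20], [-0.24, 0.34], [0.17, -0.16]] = [[-0.72,0.71], [0.18,-0.72], [-0.73,0.57]]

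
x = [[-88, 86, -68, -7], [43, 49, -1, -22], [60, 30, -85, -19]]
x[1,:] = [43, 49, -1, -22]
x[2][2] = -85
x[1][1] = 49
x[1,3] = -22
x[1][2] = -1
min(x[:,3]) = -22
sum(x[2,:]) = -14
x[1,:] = [43, 49, -1, -22]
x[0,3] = -7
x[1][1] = 49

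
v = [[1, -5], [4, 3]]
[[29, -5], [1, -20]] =v@[[4, -5], [-5, 0]]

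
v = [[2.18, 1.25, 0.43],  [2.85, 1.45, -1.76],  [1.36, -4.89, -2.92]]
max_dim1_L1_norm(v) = 9.17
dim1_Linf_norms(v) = [2.18, 2.85, 4.89]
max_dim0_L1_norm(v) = 7.59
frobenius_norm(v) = 7.36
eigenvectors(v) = [[-0.12, 0.45, -0.42], [0.32, -0.52, -0.78], [0.94, 0.73, 0.47]]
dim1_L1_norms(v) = [3.86, 6.06, 9.17]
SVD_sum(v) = [[-0.16, 0.71, 0.43], [0.05, -0.20, -0.12], [1.14, -4.9, -2.99]] + [[1.9, 0.89, -0.73],[3.08, 1.43, -1.18],[0.15, 0.07, -0.06]] + [[0.44, -0.34, 0.73], [-0.28, 0.21, -0.46], [0.07, -0.06, 0.12]]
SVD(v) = [[0.14, 0.53, 0.84], [-0.04, 0.85, -0.53], [-0.99, 0.04, 0.14]] @ diag([5.916148672090471, 4.23203320758644, 1.0952533129864517]) @ [[-0.19, 0.84, 0.51],[0.86, 0.4, -0.33],[0.48, -0.37, 0.79]]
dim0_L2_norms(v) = [3.84, 5.25, 3.44]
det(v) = -27.42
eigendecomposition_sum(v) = [[-0.24,0.38,0.43],[0.67,-1.06,-1.17],[1.96,-3.11,-3.45]] + [[0.77, -0.30, 0.2], [-0.89, 0.34, -0.23], [1.24, -0.48, 0.32]] + [[1.65,  1.16,  -0.19], [3.07,  2.17,  -0.36], [-1.84,  -1.3,  0.21]]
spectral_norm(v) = 5.92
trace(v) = 0.71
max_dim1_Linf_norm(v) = 4.89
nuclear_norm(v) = 11.24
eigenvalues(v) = [-4.75, 1.43, 4.03]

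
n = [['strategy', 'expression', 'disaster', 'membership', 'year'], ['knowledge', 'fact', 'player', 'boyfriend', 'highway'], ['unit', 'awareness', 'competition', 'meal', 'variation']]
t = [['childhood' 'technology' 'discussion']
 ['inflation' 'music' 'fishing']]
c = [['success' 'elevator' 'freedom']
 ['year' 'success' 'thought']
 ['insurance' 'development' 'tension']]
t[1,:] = ['inflation', 'music', 'fishing']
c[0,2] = 'freedom'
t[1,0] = 'inflation'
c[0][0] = 'success'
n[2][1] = 'awareness'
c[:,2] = ['freedom', 'thought', 'tension']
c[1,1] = 'success'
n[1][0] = 'knowledge'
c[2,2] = 'tension'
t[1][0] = 'inflation'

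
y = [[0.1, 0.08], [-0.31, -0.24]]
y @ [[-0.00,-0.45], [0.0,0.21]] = [[0.0, -0.03], [0.00, 0.09]]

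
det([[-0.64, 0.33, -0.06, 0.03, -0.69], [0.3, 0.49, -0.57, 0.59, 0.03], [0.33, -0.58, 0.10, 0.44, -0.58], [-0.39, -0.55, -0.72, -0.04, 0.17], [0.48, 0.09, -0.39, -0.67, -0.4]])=0.996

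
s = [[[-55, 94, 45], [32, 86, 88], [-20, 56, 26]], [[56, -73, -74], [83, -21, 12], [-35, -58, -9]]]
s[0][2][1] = 56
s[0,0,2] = 45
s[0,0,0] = -55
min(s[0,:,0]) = -55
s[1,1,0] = 83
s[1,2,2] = -9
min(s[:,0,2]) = -74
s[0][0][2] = 45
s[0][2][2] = 26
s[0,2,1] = 56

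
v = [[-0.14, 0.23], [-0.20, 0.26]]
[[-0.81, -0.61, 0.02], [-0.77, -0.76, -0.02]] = v @ [[-3.5, 1.57, 0.92], [-5.65, -1.70, 0.63]]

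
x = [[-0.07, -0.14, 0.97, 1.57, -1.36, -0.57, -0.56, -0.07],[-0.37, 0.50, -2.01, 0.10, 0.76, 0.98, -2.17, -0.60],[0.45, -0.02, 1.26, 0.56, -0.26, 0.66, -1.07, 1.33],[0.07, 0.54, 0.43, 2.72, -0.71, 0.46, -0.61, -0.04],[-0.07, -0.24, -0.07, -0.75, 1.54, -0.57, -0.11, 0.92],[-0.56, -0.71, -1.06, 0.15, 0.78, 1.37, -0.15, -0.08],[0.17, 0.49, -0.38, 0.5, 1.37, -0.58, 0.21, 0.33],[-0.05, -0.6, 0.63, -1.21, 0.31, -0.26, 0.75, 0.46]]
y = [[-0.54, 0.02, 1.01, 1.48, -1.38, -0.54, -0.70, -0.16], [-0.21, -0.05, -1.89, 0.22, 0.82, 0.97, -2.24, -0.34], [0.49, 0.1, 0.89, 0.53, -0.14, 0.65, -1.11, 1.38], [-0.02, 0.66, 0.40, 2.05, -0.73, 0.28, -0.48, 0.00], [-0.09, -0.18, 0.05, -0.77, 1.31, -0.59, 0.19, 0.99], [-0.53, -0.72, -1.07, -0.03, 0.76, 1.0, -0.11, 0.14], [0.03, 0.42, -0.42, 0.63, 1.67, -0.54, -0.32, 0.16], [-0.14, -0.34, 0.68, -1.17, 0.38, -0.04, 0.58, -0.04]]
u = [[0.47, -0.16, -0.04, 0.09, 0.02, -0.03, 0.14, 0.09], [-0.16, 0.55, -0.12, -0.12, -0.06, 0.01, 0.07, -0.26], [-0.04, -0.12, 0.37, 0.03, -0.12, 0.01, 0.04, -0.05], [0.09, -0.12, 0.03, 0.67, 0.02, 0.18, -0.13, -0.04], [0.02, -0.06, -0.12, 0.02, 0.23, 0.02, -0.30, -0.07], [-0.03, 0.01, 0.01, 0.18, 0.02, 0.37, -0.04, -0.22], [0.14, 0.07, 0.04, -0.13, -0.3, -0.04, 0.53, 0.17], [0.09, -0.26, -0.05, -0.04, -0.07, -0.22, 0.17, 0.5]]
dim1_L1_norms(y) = [5.83, 6.74, 5.29, 4.62, 4.17, 4.36, 4.19, 3.37]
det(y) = -8.28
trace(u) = 3.69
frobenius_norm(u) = 1.63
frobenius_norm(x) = 6.81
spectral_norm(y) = 3.93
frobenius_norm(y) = 6.39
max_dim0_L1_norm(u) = 1.42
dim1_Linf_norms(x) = [1.57, 2.17, 1.33, 2.72, 1.54, 1.37, 1.37, 1.21]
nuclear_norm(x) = 15.18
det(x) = -0.86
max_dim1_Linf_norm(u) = 0.67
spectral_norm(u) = 1.00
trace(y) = 4.30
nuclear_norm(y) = 14.84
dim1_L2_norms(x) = [2.43, 3.32, 2.35, 2.99, 2.05, 2.12, 1.74, 1.78]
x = y + u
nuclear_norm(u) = 3.69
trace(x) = 7.99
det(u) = 0.00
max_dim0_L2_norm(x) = 3.53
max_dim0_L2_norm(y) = 3.01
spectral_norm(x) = 4.29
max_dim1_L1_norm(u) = 1.42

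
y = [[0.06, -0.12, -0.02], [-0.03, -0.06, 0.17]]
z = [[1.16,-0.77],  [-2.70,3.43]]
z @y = [[0.09, -0.09, -0.15], [-0.26, 0.12, 0.64]]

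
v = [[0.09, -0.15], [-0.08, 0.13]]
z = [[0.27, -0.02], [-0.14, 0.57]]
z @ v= [[0.03, -0.04], [-0.06, 0.1]]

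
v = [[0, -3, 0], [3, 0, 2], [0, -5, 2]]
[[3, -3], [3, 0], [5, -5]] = v@ [[1, 0], [-1, 1], [0, 0]]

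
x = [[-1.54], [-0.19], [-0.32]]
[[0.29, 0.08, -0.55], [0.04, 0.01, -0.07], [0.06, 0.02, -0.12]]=x@[[-0.19, -0.05, 0.36]]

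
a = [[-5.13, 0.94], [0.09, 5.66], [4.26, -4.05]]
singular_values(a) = [8.28, 5.02]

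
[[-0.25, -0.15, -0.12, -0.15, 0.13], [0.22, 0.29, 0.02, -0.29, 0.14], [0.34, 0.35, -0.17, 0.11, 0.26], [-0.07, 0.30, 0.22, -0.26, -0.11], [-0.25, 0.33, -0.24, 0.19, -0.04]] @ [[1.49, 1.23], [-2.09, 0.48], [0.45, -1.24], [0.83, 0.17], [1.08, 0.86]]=[[-0.1,-0.14], [-0.36,0.46], [0.07,1.04], [-0.97,-0.35], [-1.06,0.15]]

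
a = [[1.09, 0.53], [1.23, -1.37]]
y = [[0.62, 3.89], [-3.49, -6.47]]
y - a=[[-0.47, 3.36], [-4.72, -5.10]]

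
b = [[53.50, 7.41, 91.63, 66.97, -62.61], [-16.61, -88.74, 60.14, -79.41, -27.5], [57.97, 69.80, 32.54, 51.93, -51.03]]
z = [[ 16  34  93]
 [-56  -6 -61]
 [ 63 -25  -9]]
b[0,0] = 53.5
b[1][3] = -79.41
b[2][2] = 32.54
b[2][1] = 69.8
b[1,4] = -27.5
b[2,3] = 51.93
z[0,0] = 16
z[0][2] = 93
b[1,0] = -16.61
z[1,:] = [-56, -6, -61]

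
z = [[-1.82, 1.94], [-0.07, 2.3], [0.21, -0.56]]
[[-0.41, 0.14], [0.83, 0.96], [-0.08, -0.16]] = z@[[0.63, 0.38], [0.38, 0.43]]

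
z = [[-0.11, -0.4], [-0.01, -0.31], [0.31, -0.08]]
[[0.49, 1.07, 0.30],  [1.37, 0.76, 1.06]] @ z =[[0.03, -0.55], [0.17, -0.87]]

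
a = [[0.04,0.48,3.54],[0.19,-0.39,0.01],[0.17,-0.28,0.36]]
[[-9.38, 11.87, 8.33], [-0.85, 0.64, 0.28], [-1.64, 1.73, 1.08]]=a@[[0.45, 2.22, 1.97], [2.32, -0.46, 0.3], [-2.97, 3.39, 2.29]]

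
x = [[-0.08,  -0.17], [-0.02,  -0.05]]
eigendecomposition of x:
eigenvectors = [[-0.97, 0.91], [-0.26, -0.4]]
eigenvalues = [-0.13, -0.0]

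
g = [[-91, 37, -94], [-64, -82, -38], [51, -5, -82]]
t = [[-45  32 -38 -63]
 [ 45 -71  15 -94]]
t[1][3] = -94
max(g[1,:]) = -38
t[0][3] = -63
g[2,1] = -5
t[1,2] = 15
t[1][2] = 15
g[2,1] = -5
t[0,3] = -63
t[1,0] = 45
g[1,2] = -38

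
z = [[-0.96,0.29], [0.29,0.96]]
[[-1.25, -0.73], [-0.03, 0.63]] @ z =[[0.99,  -1.06], [0.21,  0.60]]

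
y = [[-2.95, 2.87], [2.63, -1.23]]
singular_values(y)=[4.97, 0.79]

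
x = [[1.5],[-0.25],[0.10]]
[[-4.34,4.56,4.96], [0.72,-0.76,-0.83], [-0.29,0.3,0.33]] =x @ [[-2.89,  3.04,  3.31]]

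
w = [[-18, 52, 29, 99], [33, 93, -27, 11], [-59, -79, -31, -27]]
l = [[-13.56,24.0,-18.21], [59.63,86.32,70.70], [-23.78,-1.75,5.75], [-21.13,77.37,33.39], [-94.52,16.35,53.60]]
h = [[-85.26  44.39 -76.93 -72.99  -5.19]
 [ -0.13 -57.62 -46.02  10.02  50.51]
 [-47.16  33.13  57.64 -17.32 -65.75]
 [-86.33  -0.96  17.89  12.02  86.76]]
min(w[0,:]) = -18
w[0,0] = -18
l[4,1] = 16.35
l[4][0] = -94.52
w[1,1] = 93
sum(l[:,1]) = 202.29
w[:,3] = [99, 11, -27]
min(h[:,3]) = -72.99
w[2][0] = -59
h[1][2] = -46.02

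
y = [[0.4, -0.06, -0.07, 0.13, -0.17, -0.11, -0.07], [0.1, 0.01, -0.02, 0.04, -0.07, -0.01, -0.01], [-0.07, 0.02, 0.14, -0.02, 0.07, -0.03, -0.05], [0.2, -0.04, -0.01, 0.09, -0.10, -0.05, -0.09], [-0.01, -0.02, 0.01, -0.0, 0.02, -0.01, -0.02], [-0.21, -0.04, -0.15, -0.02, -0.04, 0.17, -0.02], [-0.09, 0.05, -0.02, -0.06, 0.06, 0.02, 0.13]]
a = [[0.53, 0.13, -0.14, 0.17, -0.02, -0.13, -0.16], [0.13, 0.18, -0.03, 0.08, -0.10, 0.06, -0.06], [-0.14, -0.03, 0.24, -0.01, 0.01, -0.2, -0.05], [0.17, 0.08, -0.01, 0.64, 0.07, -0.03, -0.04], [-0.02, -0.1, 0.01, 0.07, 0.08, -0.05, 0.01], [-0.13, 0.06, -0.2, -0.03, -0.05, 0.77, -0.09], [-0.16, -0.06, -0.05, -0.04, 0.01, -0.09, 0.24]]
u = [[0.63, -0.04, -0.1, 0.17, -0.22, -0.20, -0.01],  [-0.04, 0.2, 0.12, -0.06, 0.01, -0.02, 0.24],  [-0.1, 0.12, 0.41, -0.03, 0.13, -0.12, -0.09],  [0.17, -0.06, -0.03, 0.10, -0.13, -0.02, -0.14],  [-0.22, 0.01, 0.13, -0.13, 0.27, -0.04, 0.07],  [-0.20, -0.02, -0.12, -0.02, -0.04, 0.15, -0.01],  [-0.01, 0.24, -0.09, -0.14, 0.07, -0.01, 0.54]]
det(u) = 0.00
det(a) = -0.00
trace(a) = 2.68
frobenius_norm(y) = 0.70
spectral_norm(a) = 0.89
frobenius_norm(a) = 1.35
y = a @ u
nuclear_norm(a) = 2.68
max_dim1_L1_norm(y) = 1.01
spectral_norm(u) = 0.90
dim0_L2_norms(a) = [0.62, 0.27, 0.35, 0.67, 0.16, 0.82, 0.31]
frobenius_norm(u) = 1.26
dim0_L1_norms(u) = [1.37, 0.69, 1.0, 0.65, 0.87, 0.56, 1.1]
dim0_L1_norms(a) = [1.28, 0.64, 0.68, 1.04, 0.34, 1.33, 0.65]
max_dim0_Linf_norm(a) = 0.77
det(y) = -0.00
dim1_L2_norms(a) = [0.62, 0.27, 0.35, 0.67, 0.16, 0.82, 0.31]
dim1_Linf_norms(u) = [0.63, 0.24, 0.41, 0.17, 0.27, 0.2, 0.54]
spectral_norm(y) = 0.61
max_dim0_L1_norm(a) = 1.33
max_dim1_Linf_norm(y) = 0.4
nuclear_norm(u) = 2.32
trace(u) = 2.30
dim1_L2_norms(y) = [0.48, 0.13, 0.18, 0.27, 0.04, 0.32, 0.19]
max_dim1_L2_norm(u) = 0.73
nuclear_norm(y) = 1.13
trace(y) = 0.96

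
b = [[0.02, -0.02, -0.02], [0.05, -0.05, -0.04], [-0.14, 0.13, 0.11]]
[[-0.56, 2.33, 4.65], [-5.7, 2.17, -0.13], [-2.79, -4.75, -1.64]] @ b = [[-0.55,  0.5,  0.43], [0.01,  -0.01,  0.01], [-0.06,  0.08,  0.07]]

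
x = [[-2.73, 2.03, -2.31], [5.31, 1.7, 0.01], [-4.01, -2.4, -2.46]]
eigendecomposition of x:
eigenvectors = [[-0.39, -0.71, -0.43], [-0.77, 0.50, 0.61], [0.50, -0.49, 0.66]]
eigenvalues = [4.34, -5.78, -2.05]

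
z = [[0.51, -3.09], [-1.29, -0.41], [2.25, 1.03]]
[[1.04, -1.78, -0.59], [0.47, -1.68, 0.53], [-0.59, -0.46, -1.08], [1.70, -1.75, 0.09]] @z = [[1.5, -3.09], [3.60, -0.22], [-2.14, 0.9], [3.33, -4.44]]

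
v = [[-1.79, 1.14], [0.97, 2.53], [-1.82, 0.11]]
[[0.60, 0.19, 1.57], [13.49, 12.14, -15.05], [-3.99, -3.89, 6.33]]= v @ [[2.46, 2.37, -3.75],[4.39, 3.89, -4.51]]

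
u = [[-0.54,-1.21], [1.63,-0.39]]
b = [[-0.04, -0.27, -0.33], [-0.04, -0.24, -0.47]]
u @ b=[[0.07, 0.44, 0.75], [-0.05, -0.35, -0.35]]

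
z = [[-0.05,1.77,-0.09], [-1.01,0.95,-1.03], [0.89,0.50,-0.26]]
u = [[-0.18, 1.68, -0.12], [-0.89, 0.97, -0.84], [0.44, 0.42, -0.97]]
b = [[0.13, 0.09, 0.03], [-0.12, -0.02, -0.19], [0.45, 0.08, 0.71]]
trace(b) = 0.82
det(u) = -1.87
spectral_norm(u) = 2.21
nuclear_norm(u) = 4.06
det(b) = 0.00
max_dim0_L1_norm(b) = 0.93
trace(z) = 0.64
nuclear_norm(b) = 1.00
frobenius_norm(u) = 2.57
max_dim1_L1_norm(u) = 2.7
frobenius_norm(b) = 0.89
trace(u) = -0.18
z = b + u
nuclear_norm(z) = 4.24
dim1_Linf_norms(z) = [1.77, 1.03, 0.89]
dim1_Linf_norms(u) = [1.68, 0.97, 0.97]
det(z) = -1.98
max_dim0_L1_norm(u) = 3.07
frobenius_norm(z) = 2.69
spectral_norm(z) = 2.23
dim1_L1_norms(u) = [1.98, 2.7, 1.83]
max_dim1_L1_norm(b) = 1.24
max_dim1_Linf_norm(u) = 1.68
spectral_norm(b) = 0.88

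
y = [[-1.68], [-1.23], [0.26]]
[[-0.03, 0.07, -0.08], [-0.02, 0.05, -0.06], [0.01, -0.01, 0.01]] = y @ [[0.02, -0.04, 0.05]]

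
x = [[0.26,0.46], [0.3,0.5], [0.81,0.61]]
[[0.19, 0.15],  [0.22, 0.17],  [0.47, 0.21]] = x @ [[0.47, 0.01],[0.15, 0.33]]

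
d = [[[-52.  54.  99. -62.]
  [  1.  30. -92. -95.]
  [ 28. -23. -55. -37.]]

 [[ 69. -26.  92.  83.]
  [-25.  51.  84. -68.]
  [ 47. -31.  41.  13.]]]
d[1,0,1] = -26.0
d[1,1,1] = 51.0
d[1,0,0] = 69.0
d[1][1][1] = 51.0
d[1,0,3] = 83.0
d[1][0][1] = -26.0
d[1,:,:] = [[69.0, -26.0, 92.0, 83.0], [-25.0, 51.0, 84.0, -68.0], [47.0, -31.0, 41.0, 13.0]]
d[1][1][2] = 84.0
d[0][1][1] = 30.0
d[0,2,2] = -55.0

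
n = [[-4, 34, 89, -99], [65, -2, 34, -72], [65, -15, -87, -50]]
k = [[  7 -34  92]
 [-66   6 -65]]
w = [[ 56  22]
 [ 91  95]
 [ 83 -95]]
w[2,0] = 83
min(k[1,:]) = -66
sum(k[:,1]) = -28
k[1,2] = -65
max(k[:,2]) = 92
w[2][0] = 83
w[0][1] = 22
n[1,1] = -2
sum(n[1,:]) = 25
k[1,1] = 6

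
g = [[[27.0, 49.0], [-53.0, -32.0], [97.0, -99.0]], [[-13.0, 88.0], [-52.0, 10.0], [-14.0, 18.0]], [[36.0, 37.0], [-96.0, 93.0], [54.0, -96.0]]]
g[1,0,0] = -13.0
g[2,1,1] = 93.0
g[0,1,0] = -53.0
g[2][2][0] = 54.0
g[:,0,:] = [[27.0, 49.0], [-13.0, 88.0], [36.0, 37.0]]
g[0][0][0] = 27.0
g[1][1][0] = -52.0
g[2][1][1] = 93.0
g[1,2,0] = -14.0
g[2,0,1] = 37.0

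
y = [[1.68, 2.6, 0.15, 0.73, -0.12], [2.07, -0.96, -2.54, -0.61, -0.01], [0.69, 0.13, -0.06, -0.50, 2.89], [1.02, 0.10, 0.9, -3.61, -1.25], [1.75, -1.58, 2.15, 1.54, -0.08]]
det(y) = -457.21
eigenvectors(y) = [[0.59+0.00j, 0.59-0.00j, 0.36+0.00j, (-0.06+0.21j), (-0.06-0.21j)], [(0.29+0.23j), (0.29-0.23j), (-0.54+0j), (0.04-0.49j), 0.04+0.49j], [0.10-0.48j, 0.10+0.48j, -0.14+0.00j, -0.39-0.28j, (-0.39+0.28j)], [(0.09+0.02j), (0.09-0.02j), -0.75+0.00j, -0.22+0.39j, -0.22-0.39j], [(0.14-0.49j), 0.14+0.49j, (-0+0j), 0.53+0.00j, (0.53-0j)]]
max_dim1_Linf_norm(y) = 3.61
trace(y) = -3.03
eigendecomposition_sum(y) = [[(1.21+0.27j), 0.72-0.29j, -0.23+0.92j, (0.1+0.16j), -0.04+0.80j], [(0.48+0.6j), (0.46+0.14j), (-0.47+0.36j), -0.01+0.11j, (-0.33+0.37j)], [(0.43-0.94j), (-0.11-0.64j), (0.71+0.35j), (0.14-0.05j), (0.64+0.17j)], [(0.17+0.07j), (0.11-0.02j), (-0.06+0.13j), (0.01+0.03j), -0.03+0.11j], [0.51-0.93j, -0.06-0.66j, 0.71+0.41j, 0.15-0.04j, 0.65+0.23j]] + [[1.21-0.27j,0.72+0.29j,-0.23-0.92j,(0.1-0.16j),(-0.04-0.8j)], [0.48-0.60j,(0.46-0.14j),(-0.47-0.36j),-0.01-0.11j,-0.33-0.37j], [0.43+0.94j,-0.11+0.64j,(0.71-0.35j),0.14+0.05j,0.64-0.17j], [(0.17-0.07j),(0.11+0.02j),(-0.06-0.13j),0.01-0.03j,(-0.03-0.11j)], [(0.51+0.93j),(-0.06+0.66j),(0.71-0.41j),(0.15+0.04j),0.65-0.23j]] + [[-0.55+0.00j, (0.65-0j), 0.00-0.00j, 1.10+0.00j, 0.35+0.00j], [0.84-0.00j, -0.98+0.00j, -0.00+0.00j, (-1.66-0j), -0.52-0.00j], [0.22-0.00j, -0.26+0.00j, (-0+0j), (-0.44-0j), (-0.14-0j)], [(1.17-0j), (-1.37+0j), -0.00+0.00j, (-2.31-0j), -0.73-0.00j], [-0j, -0.00+0.00j, (-0+0j), -0.01-0.00j, -0.00-0.00j]] + [[-0.09+0.13j, (0.25-0.23j), (0.31+0.25j), (-0.28+0.18j), -0.19-0.35j], [(0.14-0.32j), (-0.45+0.64j), -0.80-0.41j, (0.54-0.53j), 0.59+0.69j], [-0.20-0.28j, (0.3+0.7j), (-0.74+0.46j), -0.17-0.72j, (0.87-0.15j)], [(-0.24+0.22j), 0.62-0.36j, (0.51+0.65j), (-0.66+0.24j), -0.23-0.80j], [(0.36+0.12j), (-0.72-0.43j), 0.37-0.89j, 0.62+0.53j, -0.69+0.69j]] + [[(-0.09-0.13j), (0.25+0.23j), 0.31-0.25j, (-0.28-0.18j), -0.19+0.35j], [0.14+0.32j, -0.45-0.64j, (-0.8+0.41j), (0.54+0.53j), 0.59-0.69j], [(-0.2+0.28j), 0.30-0.70j, (-0.74-0.46j), (-0.17+0.72j), 0.87+0.15j], [(-0.24-0.22j), 0.62+0.36j, (0.51-0.65j), -0.66-0.24j, -0.23+0.80j], [0.36-0.12j, (-0.72+0.43j), (0.37+0.89j), 0.62-0.53j, (-0.69-0.69j)]]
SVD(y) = [[0.05,0.19,0.27,-0.92,0.22], [-0.34,0.67,0.38,0.33,0.43], [0.04,0.48,0.2,-0.04,-0.85], [-0.86,-0.39,0.24,-0.11,-0.20], [0.37,-0.37,0.83,0.19,-0.00]] @ diag([4.256676216893255, 3.588171199752953, 3.3923816793680137, 3.167026854683199, 2.78622010419179]) @ [[-0.19, -0.05, 0.21, 0.92, 0.27], [0.28, 0.13, -0.79, 0.09, 0.52], [0.9, -0.27, 0.32, 0.08, 0.05], [-0.21, -0.95, -0.21, -0.06, 0.03], [0.16, 0.01, -0.43, 0.37, -0.81]]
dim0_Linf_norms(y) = [2.07, 2.6, 2.54, 3.61, 2.89]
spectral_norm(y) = 4.26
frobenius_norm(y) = 7.77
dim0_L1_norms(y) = [7.21, 5.37, 5.8, 6.99, 4.35]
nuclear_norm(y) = 17.19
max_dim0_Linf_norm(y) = 3.61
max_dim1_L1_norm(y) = 7.1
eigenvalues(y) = [(3.04+1.02j), (3.04-1.02j), (-3.85+0j), (-2.63+2.16j), (-2.63-2.16j)]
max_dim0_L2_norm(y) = 4.07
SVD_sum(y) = [[-0.04, -0.01, 0.05, 0.2, 0.06], [0.27, 0.07, -0.30, -1.32, -0.4], [-0.04, -0.01, 0.04, 0.17, 0.05], [0.7, 0.18, -0.77, -3.37, -1.01], [-0.30, -0.08, 0.33, 1.45, 0.44]] + [[0.19, 0.09, -0.54, 0.06, 0.35], [0.67, 0.3, -1.91, 0.22, 1.25], [0.47, 0.22, -1.36, 0.15, 0.89], [-0.39, -0.18, 1.1, -0.12, -0.72], [-0.37, -0.17, 1.05, -0.12, -0.69]] + [[0.82, -0.25, 0.29, 0.08, 0.05], [1.15, -0.35, 0.40, 0.11, 0.07], [0.61, -0.19, 0.21, 0.06, 0.04], [0.73, -0.22, 0.25, 0.07, 0.04], [2.54, -0.77, 0.89, 0.24, 0.15]] + [[0.61, 2.77, 0.61, 0.16, -0.09], [-0.22, -1.00, -0.22, -0.06, 0.03], [0.03, 0.13, 0.03, 0.01, -0.00], [0.07, 0.32, 0.07, 0.02, -0.01], [-0.12, -0.57, -0.13, -0.03, 0.02]] + [[0.10, 0.01, -0.26, 0.23, -0.49], [0.2, 0.01, -0.51, 0.45, -0.96], [-0.39, -0.02, 1.02, -0.89, 1.92], [-0.09, -0.01, 0.24, -0.21, 0.45], [-0.00, -0.00, 0.00, -0.00, 0.00]]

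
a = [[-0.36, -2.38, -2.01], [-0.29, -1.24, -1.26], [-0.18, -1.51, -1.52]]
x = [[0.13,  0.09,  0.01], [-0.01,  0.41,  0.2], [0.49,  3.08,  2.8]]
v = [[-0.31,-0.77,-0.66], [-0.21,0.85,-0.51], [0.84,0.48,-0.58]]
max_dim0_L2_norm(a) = 3.08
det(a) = 0.08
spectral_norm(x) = 4.21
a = v @ x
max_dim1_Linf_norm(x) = 3.08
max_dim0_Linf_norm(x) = 3.08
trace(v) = -0.04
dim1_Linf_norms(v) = [0.77, 0.85, 0.84]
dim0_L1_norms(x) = [0.63, 3.58, 3.01]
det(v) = 1.04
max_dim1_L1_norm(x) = 6.37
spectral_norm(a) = 4.20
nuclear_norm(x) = 4.49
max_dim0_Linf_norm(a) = 2.38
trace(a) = -3.12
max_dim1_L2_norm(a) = 3.14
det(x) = 0.08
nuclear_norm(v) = 3.12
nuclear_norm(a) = 4.49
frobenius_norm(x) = 4.22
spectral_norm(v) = 1.36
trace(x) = 3.34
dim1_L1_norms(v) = [1.74, 1.57, 1.9]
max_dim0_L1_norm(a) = 5.13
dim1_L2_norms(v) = [1.06, 1.01, 1.13]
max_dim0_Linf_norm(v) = 0.85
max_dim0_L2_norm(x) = 3.11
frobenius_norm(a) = 4.20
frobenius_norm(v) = 1.85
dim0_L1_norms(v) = [1.36, 2.1, 1.75]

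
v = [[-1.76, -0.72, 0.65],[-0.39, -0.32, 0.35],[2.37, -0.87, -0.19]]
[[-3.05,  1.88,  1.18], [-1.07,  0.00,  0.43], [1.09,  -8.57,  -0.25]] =v@[[0.87, -2.25, -0.3],[1.31, 3.56, -0.6],[-0.89, 0.75, 0.34]]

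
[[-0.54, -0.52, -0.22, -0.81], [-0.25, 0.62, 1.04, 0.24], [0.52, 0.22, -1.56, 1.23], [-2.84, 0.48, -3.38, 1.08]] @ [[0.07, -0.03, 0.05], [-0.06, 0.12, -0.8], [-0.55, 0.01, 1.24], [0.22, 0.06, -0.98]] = [[-0.06,-0.1,0.91], [-0.57,0.11,0.55], [1.15,0.07,-3.29], [1.87,0.17,-5.78]]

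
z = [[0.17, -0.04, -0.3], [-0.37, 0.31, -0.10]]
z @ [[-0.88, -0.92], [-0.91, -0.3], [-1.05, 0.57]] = [[0.20, -0.32], [0.15, 0.19]]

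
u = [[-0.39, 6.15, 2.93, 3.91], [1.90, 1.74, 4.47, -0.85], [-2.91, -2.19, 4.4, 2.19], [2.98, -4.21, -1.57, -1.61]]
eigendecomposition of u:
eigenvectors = [[(0.65+0j), (0.61+0j), -0.07-0.48j, -0.07+0.48j],[(-0.35+0j), -0.18+0.00j, 0.06-0.55j, (0.06+0.55j)],[(0.23+0j), (-0.13+0j), (0.64+0j), (0.64-0j)],[(-0.63+0j), (0.76+0j), -0.08+0.21j, (-0.08-0.21j)]]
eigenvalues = [(-6.4+0j), (2.04+0j), (4.25+4.79j), (4.25-4.79j)]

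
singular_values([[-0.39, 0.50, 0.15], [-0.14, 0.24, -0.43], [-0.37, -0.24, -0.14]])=[0.7, 0.51, 0.4]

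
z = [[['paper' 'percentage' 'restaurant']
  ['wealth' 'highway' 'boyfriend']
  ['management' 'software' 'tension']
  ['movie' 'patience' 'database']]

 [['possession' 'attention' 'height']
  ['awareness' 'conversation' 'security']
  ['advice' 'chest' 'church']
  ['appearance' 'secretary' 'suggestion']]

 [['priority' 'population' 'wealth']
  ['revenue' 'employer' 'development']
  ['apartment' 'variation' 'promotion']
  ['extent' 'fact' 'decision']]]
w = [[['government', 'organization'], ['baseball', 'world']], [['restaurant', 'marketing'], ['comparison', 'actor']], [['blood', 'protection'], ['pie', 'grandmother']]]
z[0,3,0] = 'movie'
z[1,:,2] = ['height', 'security', 'church', 'suggestion']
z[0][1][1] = 'highway'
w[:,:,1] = [['organization', 'world'], ['marketing', 'actor'], ['protection', 'grandmother']]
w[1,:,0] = ['restaurant', 'comparison']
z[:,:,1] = [['percentage', 'highway', 'software', 'patience'], ['attention', 'conversation', 'chest', 'secretary'], ['population', 'employer', 'variation', 'fact']]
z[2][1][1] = 'employer'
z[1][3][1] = 'secretary'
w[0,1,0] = 'baseball'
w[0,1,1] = 'world'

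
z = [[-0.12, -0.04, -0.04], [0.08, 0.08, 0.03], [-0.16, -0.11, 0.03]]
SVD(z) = [[-0.49, 0.73, -0.48], [0.44, -0.27, -0.86], [-0.76, -0.63, -0.19]] @ diag([0.25495768714763717, 0.05967526077938642, 0.03654368639368234]) @ [[0.84, 0.54, 0.04], [-0.15, 0.30, -0.94], [0.52, -0.78, -0.34]]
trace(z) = -0.01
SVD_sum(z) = [[-0.1, -0.07, -0.0], [0.09, 0.06, 0.0], [-0.16, -0.1, -0.01]] + [[-0.01, 0.01, -0.04], [0.0, -0.00, 0.02], [0.01, -0.01, 0.04]] + [[-0.01, 0.01, 0.01], [-0.02, 0.02, 0.01], [-0.00, 0.01, 0.00]]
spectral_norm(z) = 0.25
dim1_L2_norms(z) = [0.13, 0.12, 0.2]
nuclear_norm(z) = 0.35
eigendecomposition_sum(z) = [[-0.13-0.00j, (-0.04-0j), (-0.03+0j)],  [0.06+0.00j, (0.02+0j), (0.01-0j)],  [-0.09-0.00j, -0.03-0.00j, -0.02+0.00j]] + [[0.00-0.01j, (-0-0.02j), -0.01-0.00j], [(0.01+0.02j), (0.03+0.02j), (0.01-0.01j)], [-0.04+0.02j, (-0.04+0.07j), 0.02+0.02j]] + [[0.00+0.01j,  (-0+0.02j),  (-0.01+0j)], [(0.01-0.02j),  (0.03-0.02j),  0.01+0.01j], [-0.04-0.02j,  (-0.04-0.07j),  (0.02-0.02j)]]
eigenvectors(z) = [[(0.77+0j), (0.18-0.12j), (0.18+0.12j)], [-0.37+0.00j, -0.04+0.42j, -0.04-0.42j], [(0.52+0j), -0.88+0.00j, (-0.88-0j)]]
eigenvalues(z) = [(-0.13+0j), (0.06+0.03j), (0.06-0.03j)]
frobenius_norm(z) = 0.26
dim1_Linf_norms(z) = [0.12, 0.08, 0.16]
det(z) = -0.00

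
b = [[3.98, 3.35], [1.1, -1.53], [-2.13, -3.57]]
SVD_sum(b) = [[3.41, 3.85], [-0.28, -0.31], [-2.71, -3.06]] + [[0.57, -0.50],[1.38, -1.22],[0.58, -0.51]]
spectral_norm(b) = 6.58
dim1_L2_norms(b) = [5.2, 1.88, 4.16]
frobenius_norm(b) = 6.92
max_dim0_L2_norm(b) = 5.13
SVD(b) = [[-0.78, -0.36], [0.06, -0.86], [0.62, -0.36]] @ diag([6.583772153837905, 2.1329660631028795]) @ [[-0.66, -0.75],  [-0.75, 0.66]]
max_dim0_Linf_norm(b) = 3.98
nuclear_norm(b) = 8.72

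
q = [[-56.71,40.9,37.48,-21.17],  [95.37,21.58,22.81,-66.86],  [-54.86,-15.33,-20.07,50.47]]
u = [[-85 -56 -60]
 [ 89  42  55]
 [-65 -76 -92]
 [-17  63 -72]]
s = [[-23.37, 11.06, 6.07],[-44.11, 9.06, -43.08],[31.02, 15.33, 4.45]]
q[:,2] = [37.48, 22.81, -20.07]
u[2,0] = -65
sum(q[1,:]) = 72.89999999999999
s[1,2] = -43.08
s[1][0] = -44.11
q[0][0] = -56.71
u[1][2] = 55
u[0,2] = -60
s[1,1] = 9.06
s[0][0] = -23.37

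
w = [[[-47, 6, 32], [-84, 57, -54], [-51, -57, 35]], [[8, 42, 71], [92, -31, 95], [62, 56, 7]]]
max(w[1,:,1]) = 56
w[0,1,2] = -54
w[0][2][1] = -57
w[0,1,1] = 57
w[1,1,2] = 95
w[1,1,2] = 95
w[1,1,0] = 92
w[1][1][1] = -31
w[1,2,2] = 7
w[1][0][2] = 71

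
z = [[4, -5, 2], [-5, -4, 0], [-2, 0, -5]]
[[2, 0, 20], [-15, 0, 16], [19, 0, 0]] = z @ [[3, 0, 0], [0, 0, -4], [-5, 0, 0]]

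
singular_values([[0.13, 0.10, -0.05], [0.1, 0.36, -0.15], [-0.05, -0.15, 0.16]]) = [0.48, 0.09, 0.08]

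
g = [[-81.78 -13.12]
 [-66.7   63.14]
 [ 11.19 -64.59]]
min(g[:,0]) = -81.78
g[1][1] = 63.14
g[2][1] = -64.59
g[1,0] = -66.7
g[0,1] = -13.12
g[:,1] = [-13.12, 63.14, -64.59]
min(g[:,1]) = -64.59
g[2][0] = 11.19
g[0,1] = -13.12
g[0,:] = [-81.78, -13.12]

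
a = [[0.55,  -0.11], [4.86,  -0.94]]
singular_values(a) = [4.98, 0.0]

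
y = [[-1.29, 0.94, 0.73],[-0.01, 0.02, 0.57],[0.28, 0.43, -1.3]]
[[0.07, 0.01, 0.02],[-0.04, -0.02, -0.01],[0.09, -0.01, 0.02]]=y @[[-0.08,-0.07,-0.02], [0.03,-0.06,0.01], [-0.08,-0.03,-0.02]]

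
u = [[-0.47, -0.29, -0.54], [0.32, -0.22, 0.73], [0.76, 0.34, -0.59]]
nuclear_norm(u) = 2.39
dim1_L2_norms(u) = [0.77, 0.83, 1.02]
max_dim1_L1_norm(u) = 1.69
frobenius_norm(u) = 1.52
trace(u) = -1.28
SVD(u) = [[0.35,0.63,0.69], [-0.64,-0.37,0.67], [0.68,-0.68,0.28]] @ diag([1.1044251487159271, 1.0126670387182084, 0.27631605016266586]) @ [[0.13, 0.25, -0.96], [-0.92, -0.33, -0.21], [0.37, -0.91, -0.18]]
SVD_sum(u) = [[0.05, 0.09, -0.37], [-0.1, -0.18, 0.68], [0.10, 0.19, -0.72]] + [[-0.59,-0.21,-0.14], [0.35,0.12,0.08], [0.63,0.23,0.15]] + [[0.07, -0.17, -0.03], [0.07, -0.17, -0.03], [0.03, -0.07, -0.01]]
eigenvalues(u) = [(-0.24+0.57j), (-0.24-0.57j), (-0.81+0j)]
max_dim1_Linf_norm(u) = 0.76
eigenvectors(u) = [[-0.50+0.33j, (-0.5-0.33j), (0.2+0j)], [(0.67+0j), 0.67-0.00j, -0.81+0.00j], [0.20+0.38j, 0.20-0.38j, (0.56+0j)]]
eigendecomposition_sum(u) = [[-0.31+0.27j, -0.22-0.03j, -0.21-0.14j], [0.46-0.06j, 0.19+0.16j, (0.11+0.26j)], [(0.17+0.24j), (-0.04+0.16j), (-0.12+0.14j)]] + [[-0.31-0.27j, -0.22+0.03j, (-0.21+0.14j)], [(0.46+0.06j), (0.19-0.16j), (0.11-0.26j)], [(0.17-0.24j), -0.04-0.16j, (-0.12-0.14j)]] + [[(0.15+0j), (0.15+0j), (-0.13-0j)], [-0.60-0.00j, -0.60-0.00j, (0.52+0j)], [0.42+0.00j, 0.41+0.00j, -0.36-0.00j]]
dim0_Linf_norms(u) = [0.76, 0.34, 0.73]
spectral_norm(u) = 1.10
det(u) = -0.31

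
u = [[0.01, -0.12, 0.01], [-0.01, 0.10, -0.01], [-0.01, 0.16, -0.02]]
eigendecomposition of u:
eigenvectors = [[0.56+0.00j, 0.17+0.36j, (0.17-0.36j)], [(-0.47+0j), (0.1+0.04j), 0.10-0.04j], [-0.68+0.00j, (0.91+0j), (0.91-0j)]]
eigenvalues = [(0.1+0j), (-0+0j), (-0-0j)]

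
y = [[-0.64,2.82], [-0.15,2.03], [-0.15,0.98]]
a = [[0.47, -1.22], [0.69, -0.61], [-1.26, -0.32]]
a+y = [[-0.17, 1.60], [0.54, 1.42], [-1.41, 0.66]]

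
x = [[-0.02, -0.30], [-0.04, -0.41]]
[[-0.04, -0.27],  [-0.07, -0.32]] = x@[[0.30, -3.55], [0.13, 1.13]]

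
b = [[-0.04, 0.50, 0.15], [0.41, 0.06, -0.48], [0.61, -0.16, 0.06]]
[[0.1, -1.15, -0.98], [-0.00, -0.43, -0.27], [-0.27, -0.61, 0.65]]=b @ [[-0.35,  -1.52,  0.44], [0.25,  -2.21,  -2.12], [-0.26,  -0.68,  0.68]]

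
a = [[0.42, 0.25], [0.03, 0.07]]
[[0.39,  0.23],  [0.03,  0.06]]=a @ [[0.92, 0.01],[-0.0, 0.92]]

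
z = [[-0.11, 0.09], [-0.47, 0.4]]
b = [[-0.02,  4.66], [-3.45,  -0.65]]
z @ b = [[-0.31, -0.57], [-1.37, -2.45]]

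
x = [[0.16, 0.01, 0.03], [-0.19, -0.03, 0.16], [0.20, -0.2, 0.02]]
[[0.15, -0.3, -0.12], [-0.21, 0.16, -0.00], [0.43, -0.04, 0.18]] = x @ [[1.06, -1.57, -0.47], [-1.10, -1.48, -1.46], [-0.23, -1.16, -0.84]]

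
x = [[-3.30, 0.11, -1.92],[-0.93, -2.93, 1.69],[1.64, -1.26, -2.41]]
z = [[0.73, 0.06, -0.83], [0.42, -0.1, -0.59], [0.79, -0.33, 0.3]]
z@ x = [[-3.83, 0.95, 0.7],[-2.26, 1.08, 0.45],[-1.81, 0.68, -2.80]]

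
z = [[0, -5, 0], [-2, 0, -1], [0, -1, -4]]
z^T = [[0, -2, 0], [-5, 0, -1], [0, -1, -4]]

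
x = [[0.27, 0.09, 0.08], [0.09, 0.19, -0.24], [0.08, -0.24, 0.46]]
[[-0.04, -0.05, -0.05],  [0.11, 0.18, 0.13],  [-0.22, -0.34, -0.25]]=x @ [[-0.19, -0.28, -0.23], [0.36, 0.59, 0.41], [-0.25, -0.39, -0.30]]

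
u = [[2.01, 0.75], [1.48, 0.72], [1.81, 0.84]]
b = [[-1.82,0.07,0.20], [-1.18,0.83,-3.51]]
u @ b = [[-4.54, 0.76, -2.23],[-3.54, 0.7, -2.23],[-4.29, 0.82, -2.59]]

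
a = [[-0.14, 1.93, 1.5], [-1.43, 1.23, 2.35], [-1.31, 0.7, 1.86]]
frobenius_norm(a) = 4.55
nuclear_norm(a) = 5.69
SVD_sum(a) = [[-0.87, 1.09, 1.67],  [-1.20, 1.50, 2.3],  [-0.92, 1.15, 1.77]] + [[0.73, 0.84, -0.17], [-0.23, -0.27, 0.05], [-0.39, -0.45, 0.09]] + [[0.00, -0.00, 0.0],[-0.0, 0.00, -0.0],[0.0, -0.00, 0.00]]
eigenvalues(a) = [(1.47+1.66j), (1.47-1.66j), 0j]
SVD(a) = [[-0.5, 0.85, 0.17], [-0.69, -0.27, -0.68], [-0.53, -0.45, 0.72]] @ diag([4.3563235189380105, 1.3277561459855964, 0.0030025231120404394]) @ [[0.4, -0.5, -0.77], [0.65, 0.75, -0.15], [0.65, -0.44, 0.62]]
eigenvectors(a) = [[0.72+0.00j, (0.72-0j), 0.65+0.00j],[(0.43+0.36j), (0.43-0.36j), (-0.44+0j)],[(0.23+0.34j), (0.23-0.34j), 0.62+0.00j]]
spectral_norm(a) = 4.36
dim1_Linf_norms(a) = [1.93, 2.35, 1.86]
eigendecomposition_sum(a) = [[(-0.07+1.36j), 0.97-0.09j, 0.75-1.48j], [-0.71+0.76j, (0.61+0.43j), (1.18-0.5j)], [(-0.66+0.4j), 0.35+0.42j, (0.93-0.12j)]] + [[(-0.07-1.36j), 0.97+0.09j, 0.75+1.48j], [-0.71-0.76j, (0.61-0.43j), (1.18+0.5j)], [(-0.66-0.4j), 0.35-0.42j, 0.93+0.12j]] + [[0.00+0.00j, -0.00+0.00j, 0j], [(-0-0j), -0j, (-0-0j)], [0j, -0.00+0.00j, 0j]]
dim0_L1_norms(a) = [2.88, 3.86, 5.71]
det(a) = 0.02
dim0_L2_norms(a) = [1.94, 2.39, 3.35]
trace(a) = 2.95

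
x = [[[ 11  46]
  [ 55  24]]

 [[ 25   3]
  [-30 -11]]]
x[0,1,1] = 24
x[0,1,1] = 24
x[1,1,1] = -11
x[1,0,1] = 3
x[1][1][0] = -30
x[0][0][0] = 11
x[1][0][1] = 3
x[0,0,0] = 11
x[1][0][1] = 3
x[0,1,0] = 55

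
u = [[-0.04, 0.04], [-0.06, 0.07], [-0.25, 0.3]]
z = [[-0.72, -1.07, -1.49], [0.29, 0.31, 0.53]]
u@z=[[0.04, 0.06, 0.08], [0.06, 0.09, 0.13], [0.27, 0.36, 0.53]]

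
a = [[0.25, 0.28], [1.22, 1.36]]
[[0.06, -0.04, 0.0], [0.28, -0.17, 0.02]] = a @ [[0.11, 0.07, 0.04], [0.11, -0.19, -0.02]]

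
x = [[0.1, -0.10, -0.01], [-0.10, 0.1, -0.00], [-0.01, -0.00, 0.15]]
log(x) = [[(-4.81+1.57j), -3.19+1.57j, -0.23+0.10j], [(-3.19+1.57j), (-4.79+1.56j), (-0.17+0.1j)], [-0.23+0.10j, (-0.17+0.1j), -1.91+0.01j]]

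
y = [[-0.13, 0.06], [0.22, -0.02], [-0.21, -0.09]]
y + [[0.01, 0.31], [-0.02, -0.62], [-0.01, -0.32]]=[[-0.12, 0.37], [0.20, -0.64], [-0.22, -0.41]]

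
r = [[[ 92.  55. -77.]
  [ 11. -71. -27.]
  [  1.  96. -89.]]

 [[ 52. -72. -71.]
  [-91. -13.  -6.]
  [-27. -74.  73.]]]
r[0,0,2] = -77.0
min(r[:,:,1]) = -74.0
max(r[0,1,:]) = 11.0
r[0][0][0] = 92.0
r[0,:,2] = [-77.0, -27.0, -89.0]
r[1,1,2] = -6.0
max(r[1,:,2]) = 73.0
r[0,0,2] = -77.0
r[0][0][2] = -77.0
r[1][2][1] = -74.0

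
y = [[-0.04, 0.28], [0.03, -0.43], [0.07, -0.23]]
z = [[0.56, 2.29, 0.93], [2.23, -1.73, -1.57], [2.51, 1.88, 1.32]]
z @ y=[[0.11, -1.04], [-0.25, 1.73], [0.05, -0.41]]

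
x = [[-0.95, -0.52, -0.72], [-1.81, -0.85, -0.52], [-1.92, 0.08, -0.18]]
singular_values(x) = [2.98, 0.84, 0.3]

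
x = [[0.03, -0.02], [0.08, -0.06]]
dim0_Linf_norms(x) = [0.08, 0.06]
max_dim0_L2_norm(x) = 0.09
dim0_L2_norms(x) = [0.09, 0.06]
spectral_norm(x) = 0.11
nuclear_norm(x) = 0.11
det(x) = -0.00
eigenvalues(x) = [0.01, -0.04]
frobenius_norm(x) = 0.11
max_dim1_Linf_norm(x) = 0.08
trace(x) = -0.03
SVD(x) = [[-0.34,-0.94], [-0.94,0.34]] @ diag([0.10628480167651258, 0.0018817365874070732]) @ [[-0.8,0.59], [-0.59,-0.8]]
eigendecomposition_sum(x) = [[0.01, -0.00], [0.01, -0.0]] + [[0.02, -0.02], [0.07, -0.06]]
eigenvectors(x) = [[0.63, 0.29], [0.77, 0.96]]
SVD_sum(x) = [[0.03, -0.02], [0.08, -0.06]] + [[0.00, 0.0],[-0.0, -0.00]]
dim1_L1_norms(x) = [0.05, 0.14]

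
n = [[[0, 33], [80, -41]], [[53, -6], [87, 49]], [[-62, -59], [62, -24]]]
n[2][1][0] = 62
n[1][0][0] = 53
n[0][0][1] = 33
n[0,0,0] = 0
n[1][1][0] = 87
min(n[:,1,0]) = 62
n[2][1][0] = 62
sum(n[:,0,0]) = -9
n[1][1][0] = 87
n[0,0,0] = 0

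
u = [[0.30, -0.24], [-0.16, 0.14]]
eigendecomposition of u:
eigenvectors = [[0.88, 0.64], [-0.48, 0.77]]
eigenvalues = [0.43, 0.01]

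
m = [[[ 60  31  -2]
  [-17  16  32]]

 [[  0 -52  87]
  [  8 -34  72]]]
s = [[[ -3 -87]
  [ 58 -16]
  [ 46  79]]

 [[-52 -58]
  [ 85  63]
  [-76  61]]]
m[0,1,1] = 16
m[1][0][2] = 87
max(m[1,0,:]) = 87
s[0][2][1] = 79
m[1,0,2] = 87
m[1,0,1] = -52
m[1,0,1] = -52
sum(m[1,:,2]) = 159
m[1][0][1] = -52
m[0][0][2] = -2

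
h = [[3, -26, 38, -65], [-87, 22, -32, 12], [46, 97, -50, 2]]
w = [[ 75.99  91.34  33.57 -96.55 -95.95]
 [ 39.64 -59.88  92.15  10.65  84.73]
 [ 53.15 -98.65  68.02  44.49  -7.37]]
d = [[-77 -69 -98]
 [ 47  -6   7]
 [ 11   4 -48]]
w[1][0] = 39.64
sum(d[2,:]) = -33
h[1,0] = -87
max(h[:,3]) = 12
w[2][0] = 53.15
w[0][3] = -96.55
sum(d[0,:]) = -244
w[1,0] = 39.64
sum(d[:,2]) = -139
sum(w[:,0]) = 168.78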